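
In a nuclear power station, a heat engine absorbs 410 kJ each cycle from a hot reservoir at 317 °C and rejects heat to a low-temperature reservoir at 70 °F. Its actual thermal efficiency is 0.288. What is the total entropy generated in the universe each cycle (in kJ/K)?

ΔS_univ ≈ 0.297 kJ/K

T_H = 317 °C → 317 + 273.15 = 590.15 K.
T_C = 70 °F → (70 − 32) × 5/9 = 21.11 °C = 294.26 K.
W = η·Q_H = 0.288 × 410 = 118.1 kJ, so Q_C = Q_H − W = 291.9 kJ.
Reservoir entropy changes: ΔS_H = −Q_H/T_H = −410/590.15 = -0.6947 kJ/K and ΔS_C = +Q_C/T_C = 291.9/294.26 = 0.9920 kJ/K.
ΔS_univ = −Q_H/T_H + Q_C/T_C = 0.297 kJ/K (> 0, since η = 0.288 < η_Carnot = 0.501).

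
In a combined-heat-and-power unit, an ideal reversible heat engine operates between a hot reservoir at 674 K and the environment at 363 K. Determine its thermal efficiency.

η ≈ 0.461

η_rev = 1 − T_C/T_H = 1 − 363.00/674.00 = 0.461.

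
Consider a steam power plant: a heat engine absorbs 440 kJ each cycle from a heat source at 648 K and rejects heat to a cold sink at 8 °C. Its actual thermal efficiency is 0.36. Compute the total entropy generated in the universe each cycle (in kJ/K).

T_C = 8 °C → 8 + 273.15 = 281.15 K.
W = η·Q_H = 0.36 × 440 = 158.4 kJ, so Q_C = Q_H − W = 281.6 kJ.
The hot reservoir loses entropy Q_H/T_H = 440/648.00 = 0.6790 kJ/K; the cold reservoir gains Q_C/T_C = 281.6/281.15 = 1.002 kJ/K.
ΔS_univ = −Q_H/T_H + Q_C/T_C = 0.3226 kJ/K (> 0, since η = 0.36 < η_Carnot = 0.566).

ΔS_univ ≈ 0.3226 kJ/K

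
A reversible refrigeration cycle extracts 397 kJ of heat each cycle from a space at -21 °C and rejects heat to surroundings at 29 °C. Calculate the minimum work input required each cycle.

T_H = 29 °C → 29 + 273.15 = 302.15 K.
T_C = -21 °C → -21 + 273.15 = 252.15 K.
For a reversible refrigerator, COP_R = T_C/(T_H − T_C) = 252.15/50.00 = 5.0430.
W = Q_C/COP_R = 397/5.0430 = 78.72 kJ.

W_in ≈ 78.72 kJ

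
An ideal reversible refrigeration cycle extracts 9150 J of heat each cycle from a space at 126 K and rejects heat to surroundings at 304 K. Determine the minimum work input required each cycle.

W_in ≈ 12900 J

The reversible coefficient of performance is COP_R = T_C/(T_H − T_C) = 126.00/178.00 = 0.7079.
W = Q_C/COP_R = 9150/0.7079 = 12900 J.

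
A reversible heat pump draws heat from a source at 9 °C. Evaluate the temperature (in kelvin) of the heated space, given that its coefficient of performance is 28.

T_H ≈ 292.6 K

T_C = 9 °C → 9 + 273.15 = 282.15 K.
COP_HP = T_H/(T_H − T_C) ⇒ T_H = T_C·COP_HP/(COP_HP − 1) = 282.15 × 28/(28 − 1) = 292.6 K.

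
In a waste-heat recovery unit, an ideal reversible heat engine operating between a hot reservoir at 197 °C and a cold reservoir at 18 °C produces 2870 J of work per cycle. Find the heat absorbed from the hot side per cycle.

Q_H ≈ 7540 J

T_H = 197 °C → 197 + 273.15 = 470.15 K.
T_C = 18 °C → 18 + 273.15 = 291.15 K.
The Carnot efficiency is η = 1 − T_C/T_H = 1 − 291.15/470.15 = 0.3807.
Q_H = W/η = 2870/0.3807 = 7540 J.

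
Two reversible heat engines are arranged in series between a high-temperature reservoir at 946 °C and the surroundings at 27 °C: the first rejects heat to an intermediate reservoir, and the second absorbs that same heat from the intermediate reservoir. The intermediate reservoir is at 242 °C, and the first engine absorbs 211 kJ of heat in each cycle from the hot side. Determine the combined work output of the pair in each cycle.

W_total ≈ 159 kJ

T_H = 946 °C → 946 + 273.15 = 1219.15 K.
T_C = 27 °C → 27 + 273.15 = 300.15 K.
Two reversible stages in series are equivalent to a single Carnot engine between T_H and T_C, so η_total = 1 − T_C/T_H = 1 − 300.15/1219.15 = 0.7538.
W_total = η_total · Q_H = 0.7538 × 211 = 159 kJ.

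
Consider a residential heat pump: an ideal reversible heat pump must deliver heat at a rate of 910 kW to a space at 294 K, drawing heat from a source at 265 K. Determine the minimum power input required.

Ẇ_in ≈ 89.8 kW

Reversible heating COP: COP_HP = T_H/(T_H − T_C) = 294.00/29.00 = 10.1379.
W = Q_H/COP_HP = 910/10.1379 = 89.8 kW.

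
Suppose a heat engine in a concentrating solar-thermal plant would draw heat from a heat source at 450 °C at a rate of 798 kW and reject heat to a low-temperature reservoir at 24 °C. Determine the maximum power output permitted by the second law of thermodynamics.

Ẇ_max ≈ 470.1 kW

T_H = 450 °C → 450 + 273.15 = 723.15 K.
T_C = 24 °C → 24 + 273.15 = 297.15 K.
By the Carnot theorem, η_max = 1 − T_C/T_H = 1 − 297.15/723.15 = 0.5891.
W_max = η_max · Q_H = 0.5891 × 798 = 470.1 kW.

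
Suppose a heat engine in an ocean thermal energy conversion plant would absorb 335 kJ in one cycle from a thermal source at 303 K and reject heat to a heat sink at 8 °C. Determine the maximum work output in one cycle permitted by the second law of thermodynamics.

W_max ≈ 24.2 kJ

T_C = 8 °C → 8 + 273.15 = 281.15 K.
No engine can exceed the Carnot limit: η_max = 1 − T_C/T_H = 1 − 281.15/303.00 = 0.0721.
W_max = η_max · Q_H = 0.0721 × 335 = 24.2 kJ.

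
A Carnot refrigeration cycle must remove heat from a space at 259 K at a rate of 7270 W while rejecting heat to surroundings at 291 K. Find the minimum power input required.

Ẇ_in ≈ 898 W

The reversible coefficient of performance is COP_R = T_C/(T_H − T_C) = 259.00/32.00 = 8.0938.
W = Q_C/COP_R = 7270/8.0938 = 898 W.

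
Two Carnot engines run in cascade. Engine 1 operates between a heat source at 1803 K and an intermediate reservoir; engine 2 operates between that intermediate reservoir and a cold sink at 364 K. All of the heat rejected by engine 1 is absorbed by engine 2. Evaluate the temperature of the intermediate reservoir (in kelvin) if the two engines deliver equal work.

T_m ≈ 1080 K

For reversible stages Q_m = Q_H·(T_m/T_H). Setting W₁ = Q_H(1 − T_m/T_H) equal to W₂ = Q_m(1 − T_C/T_m) = Q_H·(T_m − T_C)/T_H gives T_H − T_m = T_m − T_C, so T_m = (T_H + T_C)/2 = (1803.00 + 364.00)/2 = 1080 K.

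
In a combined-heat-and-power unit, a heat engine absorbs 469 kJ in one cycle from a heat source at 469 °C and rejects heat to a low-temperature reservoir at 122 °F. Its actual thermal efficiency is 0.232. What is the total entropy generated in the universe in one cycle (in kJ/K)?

T_H = 469 °C → 469 + 273.15 = 742.15 K.
T_C = 122 °F → (122 − 32) × 5/9 = 50.00 °C = 323.15 K.
W = η·Q_H = 0.232 × 469 = 108.8 kJ, so Q_C = Q_H − W = 360.2 kJ.
Entropy balance on the reservoirs: −Q_H/T_H = -0.6319 kJ/K, +Q_C/T_C = 1.115 kJ/K.
ΔS_univ = −Q_H/T_H + Q_C/T_C = 0.4827 kJ/K (> 0, since η = 0.232 < η_Carnot = 0.565).

ΔS_univ ≈ 0.4827 kJ/K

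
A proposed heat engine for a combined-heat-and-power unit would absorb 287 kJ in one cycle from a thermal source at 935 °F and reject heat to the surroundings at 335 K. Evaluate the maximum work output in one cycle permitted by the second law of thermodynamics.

T_H = 935 °F → (935 − 32) × 5/9 = 501.67 °C = 774.82 K.
By the Carnot theorem, η_max = 1 − T_C/T_H = 1 − 335.00/774.82 = 0.5676.
W_max = η_max · Q_H = 0.5676 × 287 = 163 kJ.

W_max ≈ 163 kJ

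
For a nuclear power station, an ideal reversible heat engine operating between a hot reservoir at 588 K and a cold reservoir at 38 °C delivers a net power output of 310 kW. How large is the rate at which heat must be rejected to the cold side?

T_C = 38 °C → 38 + 273.15 = 311.15 K.
The Carnot efficiency is η = 1 − T_C/T_H = 1 − 311.15/588.00 = 0.4708.
Since Q_C/Q_H = T_C/T_H and Q_H = W/η, Q_C = W·T_C/(T_H − T_C) = 310 × 311.15/276.85 = 348 kW.

Q̇_C ≈ 348 kW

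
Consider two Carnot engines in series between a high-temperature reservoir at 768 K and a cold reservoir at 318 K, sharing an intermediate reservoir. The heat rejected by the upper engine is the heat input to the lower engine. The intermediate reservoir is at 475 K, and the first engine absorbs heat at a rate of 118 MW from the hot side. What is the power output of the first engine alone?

First-stage efficiency η₁ = 1 − T_m/T_H = 1 − 475.00/768.00 = 0.3815.
W₁ = η₁·Q_H = 0.3815 × 118 = 45.02 MW.

Ẇ₁ ≈ 45.02 MW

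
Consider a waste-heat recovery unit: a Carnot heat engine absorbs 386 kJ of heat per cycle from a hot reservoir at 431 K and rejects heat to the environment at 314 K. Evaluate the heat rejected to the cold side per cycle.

Q_C ≈ 281 kJ

Carnot efficiency: η = 1 − T_C/T_H = 1 − 314.00/431.00 = 0.2715.
For a reversible cycle Q_C/Q_H = T_C/T_H, so Q_C = 386 × 314.00/431.00 = 281 kJ.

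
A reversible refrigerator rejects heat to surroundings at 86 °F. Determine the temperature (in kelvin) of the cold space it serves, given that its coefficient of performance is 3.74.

T_C ≈ 239.2 K

T_H = 86 °F → (86 − 32) × 5/9 = 30.00 °C = 303.15 K.
COP_R = T_C/(T_H − T_C) ⇒ T_C = T_H·COP_R/(1 + COP_R) = 303.15 × 3.74/(1 + 3.74) = 239.2 K.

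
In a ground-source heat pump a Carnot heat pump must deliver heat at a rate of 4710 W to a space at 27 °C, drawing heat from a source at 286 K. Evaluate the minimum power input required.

Ẇ_in ≈ 222 W

T_H = 27 °C → 27 + 273.15 = 300.15 K.
COP_HP = T_H/(T_H − T_C) = 300.15/14.15 = 21.2120.
W = Q_H/COP_HP = 4710/21.2120 = 222 W.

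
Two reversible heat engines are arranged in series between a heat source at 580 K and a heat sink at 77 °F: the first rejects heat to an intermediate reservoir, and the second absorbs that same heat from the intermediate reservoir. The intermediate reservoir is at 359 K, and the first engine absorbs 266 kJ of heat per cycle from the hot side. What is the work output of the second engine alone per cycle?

T_C = 77 °F → (77 − 32) × 5/9 = 25.00 °C = 298.15 K.
Heat entering the second stage: Q_m = Q_H·(T_m/T_H) = 266 × 359.00/580.00 = 165 kJ.
Second-stage efficiency η₂ = 1 − T_C/T_m = 1 − 298.15/359.00 = 0.1695, so W₂ = η₂·Q_m = 27.9 kJ.

W₂ ≈ 27.9 kJ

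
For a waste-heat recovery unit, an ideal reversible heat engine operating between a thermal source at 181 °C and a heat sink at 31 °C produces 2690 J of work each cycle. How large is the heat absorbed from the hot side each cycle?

Q_H ≈ 8144 J

T_H = 181 °C → 181 + 273.15 = 454.15 K.
T_C = 31 °C → 31 + 273.15 = 304.15 K.
For a reversible engine, η = 1 − T_C/T_H = 1 − 304.15/454.15 = 0.3303.
Q_H = W/η = 2690/0.3303 = 8144 J.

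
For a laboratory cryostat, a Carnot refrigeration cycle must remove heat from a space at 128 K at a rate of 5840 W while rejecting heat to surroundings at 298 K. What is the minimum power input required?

Ẇ_in ≈ 7760 W

The reversible coefficient of performance is COP_R = T_C/(T_H − T_C) = 128.00/170.00 = 0.7529.
W = Q_C/COP_R = 5840/0.7529 = 7760 W.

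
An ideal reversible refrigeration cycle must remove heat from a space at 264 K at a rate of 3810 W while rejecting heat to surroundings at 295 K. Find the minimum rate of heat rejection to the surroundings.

For a reversible cycle Q_H/Q_C = T_H/T_C, so Q_H = Q_C·T_H/T_C = 3810 × 295.00/264.00 = 4260 W.

Q̇_H ≈ 4260 W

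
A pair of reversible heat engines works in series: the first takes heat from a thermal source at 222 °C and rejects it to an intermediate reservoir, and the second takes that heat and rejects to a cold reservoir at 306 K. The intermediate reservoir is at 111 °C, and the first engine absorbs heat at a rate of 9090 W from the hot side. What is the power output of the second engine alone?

T_H = 222 °C → 222 + 273.15 = 495.15 K.
T_m = 111 °C → 111 + 273.15 = 384.15 K.
Heat entering the second stage: Q_m = Q_H·(T_m/T_H) = 9090 × 384.15/495.15 = 7052 W.
Second-stage efficiency η₂ = 1 − T_C/T_m = 1 − 306.00/384.15 = 0.2034, so W₂ = η₂·Q_m = 1435 W.

Ẇ₂ ≈ 1435 W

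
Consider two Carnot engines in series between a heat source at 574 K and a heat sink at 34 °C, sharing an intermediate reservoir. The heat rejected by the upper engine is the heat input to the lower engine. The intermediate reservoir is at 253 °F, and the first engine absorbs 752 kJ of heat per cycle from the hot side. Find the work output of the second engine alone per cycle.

W₂ ≈ 116 kJ

T_C = 34 °C → 34 + 273.15 = 307.15 K.
T_m = 253 °F → (253 − 32) × 5/9 = 122.78 °C = 395.93 K.
Heat entering the second stage: Q_m = Q_H·(T_m/T_H) = 752 × 395.93/574.00 = 519 kJ.
Second-stage efficiency η₂ = 1 − T_C/T_m = 1 − 307.15/395.93 = 0.2242, so W₂ = η₂·Q_m = 116 kJ.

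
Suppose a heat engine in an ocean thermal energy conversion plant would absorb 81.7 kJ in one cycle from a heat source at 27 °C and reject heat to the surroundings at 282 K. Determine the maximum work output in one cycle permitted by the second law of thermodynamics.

W_max ≈ 4.94 kJ

T_H = 27 °C → 27 + 273.15 = 300.15 K.
The upper bound on efficiency is η_max = 1 − T_C/T_H = 1 − 282.00/300.15 = 0.0605.
W_max = η_max · Q_H = 0.0605 × 81.7 = 4.94 kJ.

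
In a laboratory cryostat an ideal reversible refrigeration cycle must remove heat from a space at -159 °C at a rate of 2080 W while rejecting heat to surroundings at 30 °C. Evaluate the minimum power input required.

Ẇ_in ≈ 3440 W

T_H = 30 °C → 30 + 273.15 = 303.15 K.
T_C = -159 °C → -159 + 273.15 = 114.15 K.
For a reversible refrigerator, COP_R = T_C/(T_H − T_C) = 114.15/189.00 = 0.6040.
W = Q_C/COP_R = 2080/0.6040 = 3440 W.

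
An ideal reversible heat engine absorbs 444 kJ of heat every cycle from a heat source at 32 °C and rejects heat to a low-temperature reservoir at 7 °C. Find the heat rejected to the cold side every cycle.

T_H = 32 °C → 32 + 273.15 = 305.15 K.
T_C = 7 °C → 7 + 273.15 = 280.15 K.
For a reversible engine, η = 1 − T_C/T_H = 1 − 280.15/305.15 = 0.0819.
For a reversible cycle Q_C/Q_H = T_C/T_H, so Q_C = 444 × 280.15/305.15 = 408 kJ.

Q_C ≈ 408 kJ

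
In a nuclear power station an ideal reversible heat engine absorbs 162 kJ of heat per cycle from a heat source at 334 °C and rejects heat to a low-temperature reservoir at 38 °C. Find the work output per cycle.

W ≈ 79.0 kJ

T_H = 334 °C → 334 + 273.15 = 607.15 K.
T_C = 38 °C → 38 + 273.15 = 311.15 K.
Carnot efficiency: η = 1 − T_C/T_H = 1 − 311.15/607.15 = 0.4875.
W = η·Q_H = 0.4875 × 162 = 79.0 kJ.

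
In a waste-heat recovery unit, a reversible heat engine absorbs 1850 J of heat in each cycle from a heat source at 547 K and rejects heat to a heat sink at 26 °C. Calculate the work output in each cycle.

W ≈ 838 J

T_C = 26 °C → 26 + 273.15 = 299.15 K.
η_rev = 1 − T_C/T_H = 1 − 299.15/547.00 = 0.4531.
W = η·Q_H = 0.4531 × 1850 = 838 J.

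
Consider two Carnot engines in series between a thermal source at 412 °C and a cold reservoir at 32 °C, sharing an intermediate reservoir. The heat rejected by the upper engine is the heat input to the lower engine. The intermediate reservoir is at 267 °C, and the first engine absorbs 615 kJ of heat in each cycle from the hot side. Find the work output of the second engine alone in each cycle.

W₂ ≈ 210.9 kJ

T_H = 412 °C → 412 + 273.15 = 685.15 K.
T_C = 32 °C → 32 + 273.15 = 305.15 K.
T_m = 267 °C → 267 + 273.15 = 540.15 K.
Heat entering the second stage: Q_m = Q_H·(T_m/T_H) = 615 × 540.15/685.15 = 484.8 kJ.
Second-stage efficiency η₂ = 1 − T_C/T_m = 1 − 305.15/540.15 = 0.4351, so W₂ = η₂·Q_m = 210.9 kJ.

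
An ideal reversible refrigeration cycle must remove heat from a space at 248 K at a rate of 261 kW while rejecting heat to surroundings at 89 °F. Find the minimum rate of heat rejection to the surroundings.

Q̇_H ≈ 321 kW

T_H = 89 °F → (89 − 32) × 5/9 = 31.67 °C = 304.82 K.
For a reversible cycle Q_H/Q_C = T_H/T_C, so Q_H = Q_C·T_H/T_C = 261 × 304.82/248.00 = 321 kW.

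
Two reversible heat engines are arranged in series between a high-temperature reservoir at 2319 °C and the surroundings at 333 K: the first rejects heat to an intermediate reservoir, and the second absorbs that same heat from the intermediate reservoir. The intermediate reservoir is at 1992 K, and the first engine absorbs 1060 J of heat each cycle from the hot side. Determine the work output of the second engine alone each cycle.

T_H = 2319 °C → 2319 + 273.15 = 2592.15 K.
Heat entering the second stage: Q_m = Q_H·(T_m/T_H) = 1060 × 1992.00/2592.15 = 815 J.
Second-stage efficiency η₂ = 1 − T_C/T_m = 1 − 333.00/1992.00 = 0.8328, so W₂ = η₂·Q_m = 678 J.

W₂ ≈ 678 J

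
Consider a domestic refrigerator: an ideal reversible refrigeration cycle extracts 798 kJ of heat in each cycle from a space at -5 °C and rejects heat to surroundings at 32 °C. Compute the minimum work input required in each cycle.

T_H = 32 °C → 32 + 273.15 = 305.15 K.
T_C = -5 °C → -5 + 273.15 = 268.15 K.
Carnot COP: COP_R = T_C/(T_H − T_C) = 268.15/37.00 = 7.2473.
W = Q_C/COP_R = 798/7.2473 = 110.1 kJ.

W_in ≈ 110.1 kJ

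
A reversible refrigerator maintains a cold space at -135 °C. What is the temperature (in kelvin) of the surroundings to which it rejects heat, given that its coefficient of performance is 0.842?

T_C = -135 °C → -135 + 273.15 = 138.15 K.
COP_R = T_C/(T_H − T_C) ⇒ T_H = T_C·(1 + 1/COP_R) = 138.15 × (1 + 1/0.842) = 302 K.

T_H ≈ 302 K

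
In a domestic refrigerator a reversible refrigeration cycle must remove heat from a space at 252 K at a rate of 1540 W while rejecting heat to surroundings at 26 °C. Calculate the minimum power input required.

T_H = 26 °C → 26 + 273.15 = 299.15 K.
The reversible coefficient of performance is COP_R = T_C/(T_H − T_C) = 252.00/47.15 = 5.3446.
W = Q_C/COP_R = 1540/5.3446 = 288 W.

Ẇ_in ≈ 288 W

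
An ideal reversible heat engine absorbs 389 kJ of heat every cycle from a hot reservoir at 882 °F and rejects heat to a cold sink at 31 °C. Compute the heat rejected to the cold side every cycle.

T_H = 882 °F → (882 − 32) × 5/9 = 472.22 °C = 745.37 K.
T_C = 31 °C → 31 + 273.15 = 304.15 K.
The Carnot efficiency is η = 1 − T_C/T_H = 1 − 304.15/745.37 = 0.5919.
For a reversible cycle Q_C/Q_H = T_C/T_H, so Q_C = 389 × 304.15/745.37 = 159 kJ.

Q_C ≈ 159 kJ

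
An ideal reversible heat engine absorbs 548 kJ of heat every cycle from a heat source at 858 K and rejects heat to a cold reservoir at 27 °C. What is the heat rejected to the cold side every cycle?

Q_C ≈ 192 kJ

T_C = 27 °C → 27 + 273.15 = 300.15 K.
The Carnot efficiency is η = 1 − T_C/T_H = 1 − 300.15/858.00 = 0.6502.
For a reversible cycle Q_C/Q_H = T_C/T_H, so Q_C = 548 × 300.15/858.00 = 192 kJ.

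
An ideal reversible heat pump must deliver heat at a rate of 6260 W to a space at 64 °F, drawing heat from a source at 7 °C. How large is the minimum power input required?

Ẇ_in ≈ 231.9 W

T_H = 64 °F → (64 − 32) × 5/9 = 17.78 °C = 290.93 K.
T_C = 7 °C → 7 + 273.15 = 280.15 K.
The Carnot heat-pump COP is COP_HP = T_H/(T_H − T_C) = 290.93/10.78 = 26.9933.
W = Q_H/COP_HP = 6260/26.9933 = 231.9 W.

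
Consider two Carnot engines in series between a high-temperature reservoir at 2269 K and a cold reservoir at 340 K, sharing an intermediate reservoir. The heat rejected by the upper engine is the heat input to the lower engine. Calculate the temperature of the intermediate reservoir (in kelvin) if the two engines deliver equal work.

T_m ≈ 1300 K

For reversible stages Q_m = Q_H·(T_m/T_H). Setting W₁ = Q_H(1 − T_m/T_H) equal to W₂ = Q_m(1 − T_C/T_m) = Q_H·(T_m − T_C)/T_H gives T_H − T_m = T_m − T_C, so T_m = (T_H + T_C)/2 = (2269.00 + 340.00)/2 = 1300 K.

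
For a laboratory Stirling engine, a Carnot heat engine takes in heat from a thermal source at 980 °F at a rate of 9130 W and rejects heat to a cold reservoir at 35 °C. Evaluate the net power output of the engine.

T_H = 980 °F → (980 − 32) × 5/9 = 526.67 °C = 799.82 K.
T_C = 35 °C → 35 + 273.15 = 308.15 K.
η_rev = 1 − T_C/T_H = 1 − 308.15/799.82 = 0.6147.
W = η·Q_H = 0.6147 × 9130 = 5610 W.

Ẇ ≈ 5610 W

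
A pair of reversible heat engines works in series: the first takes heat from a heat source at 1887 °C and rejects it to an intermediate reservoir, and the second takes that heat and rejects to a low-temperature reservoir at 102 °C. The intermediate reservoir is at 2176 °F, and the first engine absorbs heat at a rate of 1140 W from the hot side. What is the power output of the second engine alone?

T_H = 1887 °C → 1887 + 273.15 = 2160.15 K.
T_C = 102 °C → 102 + 273.15 = 375.15 K.
T_m = 2176 °F → (2176 − 32) × 5/9 = 1191.11 °C = 1464.26 K.
Heat entering the second stage: Q_m = Q_H·(T_m/T_H) = 1140 × 1464.26/2160.15 = 773 W.
Second-stage efficiency η₂ = 1 − T_C/T_m = 1 − 375.15/1464.26 = 0.7438, so W₂ = η₂·Q_m = 575 W.

Ẇ₂ ≈ 575 W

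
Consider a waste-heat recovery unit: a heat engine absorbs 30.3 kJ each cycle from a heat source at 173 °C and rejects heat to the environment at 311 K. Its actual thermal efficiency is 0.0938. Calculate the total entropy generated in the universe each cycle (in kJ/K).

T_H = 173 °C → 173 + 273.15 = 446.15 K.
W = η·Q_H = 0.0938 × 30.3 = 2.842 kJ, so Q_C = Q_H − W = 27.46 kJ.
Reservoir entropy changes: ΔS_H = −Q_H/T_H = −30.3/446.15 = -0.06791 kJ/K and ΔS_C = +Q_C/T_C = 27.46/311.00 = 0.08829 kJ/K.
ΔS_univ = −Q_H/T_H + Q_C/T_C = 0.0204 kJ/K (> 0, since η = 0.0938 < η_Carnot = 0.303).

ΔS_univ ≈ 0.0204 kJ/K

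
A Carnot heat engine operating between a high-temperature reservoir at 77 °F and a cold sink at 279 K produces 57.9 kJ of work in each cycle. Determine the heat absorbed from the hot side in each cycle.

Q_H ≈ 901 kJ

T_H = 77 °F → (77 − 32) × 5/9 = 25.00 °C = 298.15 K.
The Carnot efficiency is η = 1 − T_C/T_H = 1 − 279.00/298.15 = 0.0642.
Q_H = W/η = 57.9/0.0642 = 901 kJ.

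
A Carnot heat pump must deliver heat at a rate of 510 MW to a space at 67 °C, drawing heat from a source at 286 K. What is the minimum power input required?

T_H = 67 °C → 67 + 273.15 = 340.15 K.
For a reversible heat pump, COP_HP = T_H/(T_H − T_C) = 340.15/54.15 = 6.2816.
W = Q_H/COP_HP = 510/6.2816 = 81.2 MW.

Ẇ_in ≈ 81.2 MW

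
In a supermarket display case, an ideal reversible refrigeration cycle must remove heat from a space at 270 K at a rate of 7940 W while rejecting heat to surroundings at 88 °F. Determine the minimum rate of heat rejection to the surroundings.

T_H = 88 °F → (88 − 32) × 5/9 = 31.11 °C = 304.26 K.
For a reversible cycle Q_H/Q_C = T_H/T_C, so Q_H = Q_C·T_H/T_C = 7940 × 304.26/270.00 = 8948 W.

Q̇_H ≈ 8948 W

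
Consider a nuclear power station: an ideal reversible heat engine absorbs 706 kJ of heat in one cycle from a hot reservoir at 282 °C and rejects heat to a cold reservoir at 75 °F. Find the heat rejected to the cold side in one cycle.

Q_C ≈ 378 kJ

T_H = 282 °C → 282 + 273.15 = 555.15 K.
T_C = 75 °F → (75 − 32) × 5/9 = 23.89 °C = 297.04 K.
Carnot efficiency: η = 1 − T_C/T_H = 1 − 297.04/555.15 = 0.4649.
For a reversible cycle Q_C/Q_H = T_C/T_H, so Q_C = 706 × 297.04/555.15 = 378 kJ.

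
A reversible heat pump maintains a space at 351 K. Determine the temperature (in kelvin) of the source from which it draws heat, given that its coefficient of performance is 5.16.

COP_HP = T_H/(T_H − T_C) ⇒ T_C = T_H·(COP_HP − 1)/COP_HP = 351.00 × (5.16 − 1)/5.16 = 283 K.

T_C ≈ 283 K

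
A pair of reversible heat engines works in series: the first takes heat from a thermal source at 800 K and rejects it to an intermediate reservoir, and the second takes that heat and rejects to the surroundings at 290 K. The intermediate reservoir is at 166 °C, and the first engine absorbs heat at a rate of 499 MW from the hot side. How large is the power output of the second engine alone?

Ẇ₂ ≈ 93.03 MW

T_m = 166 °C → 166 + 273.15 = 439.15 K.
Heat entering the second stage: Q_m = Q_H·(T_m/T_H) = 499 × 439.15/800.00 = 273.9 MW.
Second-stage efficiency η₂ = 1 − T_C/T_m = 1 − 290.00/439.15 = 0.3396, so W₂ = η₂·Q_m = 93.03 MW.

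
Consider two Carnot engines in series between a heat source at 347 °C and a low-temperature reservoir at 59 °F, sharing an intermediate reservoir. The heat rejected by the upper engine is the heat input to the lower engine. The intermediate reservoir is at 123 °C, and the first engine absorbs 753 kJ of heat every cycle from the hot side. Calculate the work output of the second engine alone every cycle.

T_H = 347 °C → 347 + 273.15 = 620.15 K.
T_C = 59 °F → (59 − 32) × 5/9 = 15.00 °C = 288.15 K.
T_m = 123 °C → 123 + 273.15 = 396.15 K.
Heat entering the second stage: Q_m = Q_H·(T_m/T_H) = 753 × 396.15/620.15 = 481.0 kJ.
Second-stage efficiency η₂ = 1 − T_C/T_m = 1 − 288.15/396.15 = 0.2726, so W₂ = η₂·Q_m = 131.1 kJ.

W₂ ≈ 131.1 kJ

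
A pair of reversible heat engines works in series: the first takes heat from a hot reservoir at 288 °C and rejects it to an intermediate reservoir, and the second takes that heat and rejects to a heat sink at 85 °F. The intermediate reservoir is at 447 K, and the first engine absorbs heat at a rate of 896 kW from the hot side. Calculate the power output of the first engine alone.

T_H = 288 °C → 288 + 273.15 = 561.15 K.
T_C = 85 °F → (85 − 32) × 5/9 = 29.44 °C = 302.59 K.
First-stage efficiency η₁ = 1 − T_m/T_H = 1 − 447.00/561.15 = 0.2034.
W₁ = η₁·Q_H = 0.2034 × 896 = 182 kW.

Ẇ₁ ≈ 182 kW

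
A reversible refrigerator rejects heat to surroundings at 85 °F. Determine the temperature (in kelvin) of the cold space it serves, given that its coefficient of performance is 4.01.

T_H = 85 °F → (85 − 32) × 5/9 = 29.44 °C = 302.59 K.
COP_R = T_C/(T_H − T_C) ⇒ T_C = T_H·COP_R/(1 + COP_R) = 302.59 × 4.01/(1 + 4.01) = 242 K.

T_C ≈ 242 K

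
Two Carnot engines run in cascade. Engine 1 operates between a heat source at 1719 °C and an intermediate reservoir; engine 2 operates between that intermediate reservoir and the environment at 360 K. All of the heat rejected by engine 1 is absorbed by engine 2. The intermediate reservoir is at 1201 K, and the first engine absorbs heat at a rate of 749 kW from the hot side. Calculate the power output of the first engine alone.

Ẇ₁ ≈ 297 kW

T_H = 1719 °C → 1719 + 273.15 = 1992.15 K.
First-stage efficiency η₁ = 1 − T_m/T_H = 1 − 1201.00/1992.15 = 0.3971.
W₁ = η₁·Q_H = 0.3971 × 749 = 297 kW.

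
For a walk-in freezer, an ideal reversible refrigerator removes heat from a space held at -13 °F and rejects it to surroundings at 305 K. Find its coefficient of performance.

T_C = -13 °F → (-13 − 32) × 5/9 = -25.00 °C = 248.15 K.
For a reversible refrigerator, COP_R = T_C/(T_H − T_C) = 248.15/(305.00 − 248.15) = 4.36.

COP_R ≈ 4.36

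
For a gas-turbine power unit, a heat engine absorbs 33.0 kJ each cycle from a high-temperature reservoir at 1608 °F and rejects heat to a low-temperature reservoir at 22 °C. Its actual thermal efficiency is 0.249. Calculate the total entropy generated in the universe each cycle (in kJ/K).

ΔS_univ ≈ 0.0552 kJ/K

T_H = 1608 °F → (1608 − 32) × 5/9 = 875.56 °C = 1148.71 K.
T_C = 22 °C → 22 + 273.15 = 295.15 K.
W = η·Q_H = 0.249 × 33.0 = 8.217 kJ, so Q_C = Q_H − W = 24.78 kJ.
The hot reservoir loses entropy Q_H/T_H = 33.0/1148.71 = 0.02873 kJ/K; the cold reservoir gains Q_C/T_C = 24.78/295.15 = 0.08397 kJ/K.
ΔS_univ = −Q_H/T_H + Q_C/T_C = 0.0552 kJ/K (> 0, since η = 0.249 < η_Carnot = 0.743).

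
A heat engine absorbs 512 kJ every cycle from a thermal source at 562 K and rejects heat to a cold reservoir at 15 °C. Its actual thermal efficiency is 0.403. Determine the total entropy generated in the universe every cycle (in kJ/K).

T_C = 15 °C → 15 + 273.15 = 288.15 K.
W = η·Q_H = 0.403 × 512 = 206.3 kJ, so Q_C = Q_H − W = 305.7 kJ.
Reservoir entropy changes: ΔS_H = −Q_H/T_H = −512/562.00 = -0.9110 kJ/K and ΔS_C = +Q_C/T_C = 305.7/288.15 = 1.061 kJ/K.
ΔS_univ = −Q_H/T_H + Q_C/T_C = 0.1497 kJ/K (> 0, since η = 0.403 < η_Carnot = 0.487).

ΔS_univ ≈ 0.1497 kJ/K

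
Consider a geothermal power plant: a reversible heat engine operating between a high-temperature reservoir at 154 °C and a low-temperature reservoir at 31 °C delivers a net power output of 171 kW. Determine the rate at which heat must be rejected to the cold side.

T_H = 154 °C → 154 + 273.15 = 427.15 K.
T_C = 31 °C → 31 + 273.15 = 304.15 K.
For a reversible engine, η = 1 − T_C/T_H = 1 − 304.15/427.15 = 0.2880.
Since Q_C/Q_H = T_C/T_H and Q_H = W/η, Q_C = W·T_C/(T_H − T_C) = 171 × 304.15/123.00 = 423 kW.

Q̇_C ≈ 423 kW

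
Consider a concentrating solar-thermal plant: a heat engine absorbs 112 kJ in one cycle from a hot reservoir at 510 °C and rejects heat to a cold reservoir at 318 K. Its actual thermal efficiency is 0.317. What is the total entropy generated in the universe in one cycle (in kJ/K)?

ΔS_univ ≈ 0.0975 kJ/K

T_H = 510 °C → 510 + 273.15 = 783.15 K.
W = η·Q_H = 0.317 × 112 = 35.50 kJ, so Q_C = Q_H − W = 76.50 kJ.
Entropy balance on the reservoirs: −Q_H/T_H = -0.1430 kJ/K, +Q_C/T_C = 0.2406 kJ/K.
ΔS_univ = −Q_H/T_H + Q_C/T_C = 0.0975 kJ/K (> 0, since η = 0.317 < η_Carnot = 0.594).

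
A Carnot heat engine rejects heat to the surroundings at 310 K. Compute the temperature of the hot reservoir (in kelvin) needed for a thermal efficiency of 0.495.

From η = 1 − T_C/T_H, solving for T_H gives T_H = T_C/(1 − η) = 310.00/(1 − 0.495) = 614 K.

T_H ≈ 614 K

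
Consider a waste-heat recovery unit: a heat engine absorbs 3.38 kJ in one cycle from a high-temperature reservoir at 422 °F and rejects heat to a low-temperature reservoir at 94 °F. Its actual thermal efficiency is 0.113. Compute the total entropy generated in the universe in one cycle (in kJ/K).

ΔS_univ ≈ 0.00285 kJ/K

T_H = 422 °F → (422 − 32) × 5/9 = 216.67 °C = 489.82 K.
T_C = 94 °F → (94 − 32) × 5/9 = 34.44 °C = 307.59 K.
W = η·Q_H = 0.113 × 3.38 = 0.3819 kJ, so Q_C = Q_H − W = 2.998 kJ.
Entropy balance on the reservoirs: −Q_H/T_H = -0.006901 kJ/K, +Q_C/T_C = 0.009747 kJ/K.
ΔS_univ = −Q_H/T_H + Q_C/T_C = 0.00285 kJ/K (> 0, since η = 0.113 < η_Carnot = 0.372).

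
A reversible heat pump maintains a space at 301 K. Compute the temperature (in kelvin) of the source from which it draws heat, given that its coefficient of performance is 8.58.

T_C ≈ 266 K

COP_HP = T_H/(T_H − T_C) ⇒ T_C = T_H·(COP_HP − 1)/COP_HP = 301.00 × (8.58 − 1)/8.58 = 266 K.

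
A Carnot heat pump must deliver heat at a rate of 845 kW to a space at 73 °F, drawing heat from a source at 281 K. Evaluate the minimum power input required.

Ẇ_in ≈ 42.63 kW

T_H = 73 °F → (73 − 32) × 5/9 = 22.78 °C = 295.93 K.
The Carnot heat-pump COP is COP_HP = T_H/(T_H − T_C) = 295.93/14.93 = 19.8240.
W = Q_H/COP_HP = 845/19.8240 = 42.63 kW.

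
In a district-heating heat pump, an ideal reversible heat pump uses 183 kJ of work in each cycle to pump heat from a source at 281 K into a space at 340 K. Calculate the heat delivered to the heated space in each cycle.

Reversible heating COP: COP_HP = T_H/(T_H − T_C) = 340.00/59.00 = 5.7627.
Q_H = COP_HP · W = 5.7627 × 183 = 1050 kJ.

Q_H ≈ 1050 kJ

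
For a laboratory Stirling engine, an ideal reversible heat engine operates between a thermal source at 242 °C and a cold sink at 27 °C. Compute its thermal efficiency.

T_H = 242 °C → 242 + 273.15 = 515.15 K.
T_C = 27 °C → 27 + 273.15 = 300.15 K.
For a reversible engine, η = 1 − T_C/T_H = 1 − 300.15/515.15 = 0.4174.

η ≈ 0.4174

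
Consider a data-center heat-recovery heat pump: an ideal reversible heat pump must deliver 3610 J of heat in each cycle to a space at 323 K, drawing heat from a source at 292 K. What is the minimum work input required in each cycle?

COP_HP = T_H/(T_H − T_C) = 323.00/31.00 = 10.4194.
W = Q_H/COP_HP = 3610/10.4194 = 346 J.

W_in ≈ 346 J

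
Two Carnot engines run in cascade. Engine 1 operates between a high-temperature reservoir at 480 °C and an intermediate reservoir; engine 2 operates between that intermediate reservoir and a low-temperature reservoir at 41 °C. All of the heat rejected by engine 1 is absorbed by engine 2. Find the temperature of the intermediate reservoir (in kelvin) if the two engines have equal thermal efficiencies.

T_m ≈ 486.4 K

T_H = 480 °C → 480 + 273.15 = 753.15 K.
T_C = 41 °C → 41 + 273.15 = 314.15 K.
Equal efficiencies require 1 − T_m/T_H = 1 − T_C/T_m, i.e. T_m/T_H = T_C/T_m, so T_m = √(T_H·T_C) = √(753.15 × 314.15) = 486.4 K.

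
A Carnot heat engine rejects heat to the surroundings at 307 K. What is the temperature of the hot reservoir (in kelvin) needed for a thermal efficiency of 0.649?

T_H ≈ 875 K

From η = 1 − T_C/T_H, solving for T_H gives T_H = T_C/(1 − η) = 307.00/(1 − 0.649) = 875 K.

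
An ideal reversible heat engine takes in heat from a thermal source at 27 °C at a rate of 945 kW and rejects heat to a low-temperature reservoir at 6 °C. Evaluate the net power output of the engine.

T_H = 27 °C → 27 + 273.15 = 300.15 K.
T_C = 6 °C → 6 + 273.15 = 279.15 K.
Carnot efficiency: η = 1 − T_C/T_H = 1 − 279.15/300.15 = 0.0700.
W = η·Q_H = 0.0700 × 945 = 66.1 kW.

Ẇ ≈ 66.1 kW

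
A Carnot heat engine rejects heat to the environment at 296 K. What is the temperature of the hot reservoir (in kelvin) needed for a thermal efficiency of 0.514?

T_H ≈ 609.1 K

From η = 1 − T_C/T_H, solving for T_H gives T_H = T_C/(1 − η) = 296.00/(1 − 0.514) = 609.1 K.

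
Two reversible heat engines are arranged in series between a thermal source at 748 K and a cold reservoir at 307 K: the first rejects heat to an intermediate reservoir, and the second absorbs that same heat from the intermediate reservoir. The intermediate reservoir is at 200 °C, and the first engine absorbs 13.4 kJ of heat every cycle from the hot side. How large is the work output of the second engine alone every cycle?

W₂ ≈ 2.976 kJ

T_m = 200 °C → 200 + 273.15 = 473.15 K.
Heat entering the second stage: Q_m = Q_H·(T_m/T_H) = 13.4 × 473.15/748.00 = 8.476 kJ.
Second-stage efficiency η₂ = 1 − T_C/T_m = 1 − 307.00/473.15 = 0.3512, so W₂ = η₂·Q_m = 2.976 kJ.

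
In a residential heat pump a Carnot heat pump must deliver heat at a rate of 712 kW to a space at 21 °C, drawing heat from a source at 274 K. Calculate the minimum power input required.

T_H = 21 °C → 21 + 273.15 = 294.15 K.
For a reversible heat pump, COP_HP = T_H/(T_H − T_C) = 294.15/20.15 = 14.5980.
W = Q_H/COP_HP = 712/14.5980 = 48.8 kW.

Ẇ_in ≈ 48.8 kW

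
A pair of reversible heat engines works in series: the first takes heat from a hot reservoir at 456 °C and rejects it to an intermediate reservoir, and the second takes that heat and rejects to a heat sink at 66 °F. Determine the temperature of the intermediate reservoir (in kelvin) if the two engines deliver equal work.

T_H = 456 °C → 456 + 273.15 = 729.15 K.
T_C = 66 °F → (66 − 32) × 5/9 = 18.89 °C = 292.04 K.
For reversible stages Q_m = Q_H·(T_m/T_H). Setting W₁ = Q_H(1 − T_m/T_H) equal to W₂ = Q_m(1 − T_C/T_m) = Q_H·(T_m − T_C)/T_H gives T_H − T_m = T_m − T_C, so T_m = (T_H + T_C)/2 = (729.15 + 292.04)/2 = 511 K.

T_m ≈ 511 K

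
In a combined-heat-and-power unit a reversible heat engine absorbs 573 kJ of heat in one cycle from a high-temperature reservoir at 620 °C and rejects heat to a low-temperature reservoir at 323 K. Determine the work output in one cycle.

T_H = 620 °C → 620 + 273.15 = 893.15 K.
η_rev = 1 − T_C/T_H = 1 − 323.00/893.15 = 0.6384.
W = η·Q_H = 0.6384 × 573 = 366 kJ.

W ≈ 366 kJ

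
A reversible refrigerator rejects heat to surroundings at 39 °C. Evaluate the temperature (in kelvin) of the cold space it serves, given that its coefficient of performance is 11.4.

T_H = 39 °C → 39 + 273.15 = 312.15 K.
COP_R = T_C/(T_H − T_C) ⇒ T_C = T_H·COP_R/(1 + COP_R) = 312.15 × 11.4/(1 + 11.4) = 287 K.

T_C ≈ 287 K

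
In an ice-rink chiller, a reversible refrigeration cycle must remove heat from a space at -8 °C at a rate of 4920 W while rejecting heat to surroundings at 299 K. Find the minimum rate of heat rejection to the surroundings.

Q̇_H ≈ 5550 W

T_C = -8 °C → -8 + 273.15 = 265.15 K.
For a reversible cycle Q_H/Q_C = T_H/T_C, so Q_H = Q_C·T_H/T_C = 4920 × 299.00/265.15 = 5550 W.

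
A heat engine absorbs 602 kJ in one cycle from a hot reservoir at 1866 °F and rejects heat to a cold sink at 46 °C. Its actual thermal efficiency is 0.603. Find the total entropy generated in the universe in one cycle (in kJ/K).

T_H = 1866 °F → (1866 − 32) × 5/9 = 1018.89 °C = 1292.04 K.
T_C = 46 °C → 46 + 273.15 = 319.15 K.
W = η·Q_H = 0.603 × 602 = 363.0 kJ, so Q_C = Q_H − W = 239.0 kJ.
Entropy balance on the reservoirs: −Q_H/T_H = -0.4659 kJ/K, +Q_C/T_C = 0.7488 kJ/K.
ΔS_univ = −Q_H/T_H + Q_C/T_C = 0.283 kJ/K (> 0, since η = 0.603 < η_Carnot = 0.753).

ΔS_univ ≈ 0.283 kJ/K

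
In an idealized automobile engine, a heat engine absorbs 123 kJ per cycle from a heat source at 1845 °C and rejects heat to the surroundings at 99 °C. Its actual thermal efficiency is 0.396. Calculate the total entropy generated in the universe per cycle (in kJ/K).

ΔS_univ ≈ 0.1416 kJ/K

T_H = 1845 °C → 1845 + 273.15 = 2118.15 K.
T_C = 99 °C → 99 + 273.15 = 372.15 K.
W = η·Q_H = 0.396 × 123 = 48.71 kJ, so Q_C = Q_H − W = 74.29 kJ.
Entropy balance on the reservoirs: −Q_H/T_H = -0.05807 kJ/K, +Q_C/T_C = 0.1996 kJ/K.
ΔS_univ = −Q_H/T_H + Q_C/T_C = 0.1416 kJ/K (> 0, since η = 0.396 < η_Carnot = 0.824).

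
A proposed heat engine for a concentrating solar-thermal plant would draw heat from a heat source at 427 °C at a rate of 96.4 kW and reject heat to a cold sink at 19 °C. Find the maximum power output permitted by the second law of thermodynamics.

T_H = 427 °C → 427 + 273.15 = 700.15 K.
T_C = 19 °C → 19 + 273.15 = 292.15 K.
The upper bound on efficiency is η_max = 1 − T_C/T_H = 1 − 292.15/700.15 = 0.5827.
W_max = η_max · Q_H = 0.5827 × 96.4 = 56.2 kW.

Ẇ_max ≈ 56.2 kW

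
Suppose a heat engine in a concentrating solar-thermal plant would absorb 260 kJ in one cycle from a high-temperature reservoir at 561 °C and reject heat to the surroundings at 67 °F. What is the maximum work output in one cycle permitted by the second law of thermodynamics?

W_max ≈ 169 kJ

T_H = 561 °C → 561 + 273.15 = 834.15 K.
T_C = 67 °F → (67 − 32) × 5/9 = 19.44 °C = 292.59 K.
By the Carnot theorem, η_max = 1 − T_C/T_H = 1 − 292.59/834.15 = 0.6492.
W_max = η_max · Q_H = 0.6492 × 260 = 169 kJ.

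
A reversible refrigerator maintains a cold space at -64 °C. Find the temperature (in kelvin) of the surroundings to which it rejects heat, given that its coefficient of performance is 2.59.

T_C = -64 °C → -64 + 273.15 = 209.15 K.
COP_R = T_C/(T_H − T_C) ⇒ T_H = T_C·(1 + 1/COP_R) = 209.15 × (1 + 1/2.59) = 290 K.

T_H ≈ 290 K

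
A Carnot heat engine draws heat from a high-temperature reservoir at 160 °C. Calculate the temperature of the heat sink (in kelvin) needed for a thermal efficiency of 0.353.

T_H = 160 °C → 160 + 273.15 = 433.15 K.
From η = 1 − T_C/T_H, T_C = T_H·(1 − η) = 433.15 × (1 − 0.353) = 280 K.

T_C ≈ 280 K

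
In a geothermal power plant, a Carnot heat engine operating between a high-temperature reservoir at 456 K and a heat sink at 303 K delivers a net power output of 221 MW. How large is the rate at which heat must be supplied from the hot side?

For a reversible engine, η = 1 − T_C/T_H = 1 − 303.00/456.00 = 0.3355.
Q_H = W/η = 221/0.3355 = 659 MW.

Q̇_H ≈ 659 MW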